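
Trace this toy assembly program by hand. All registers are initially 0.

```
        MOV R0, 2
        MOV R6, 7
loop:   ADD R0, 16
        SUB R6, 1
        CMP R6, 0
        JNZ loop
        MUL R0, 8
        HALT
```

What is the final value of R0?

MOV R0, 2 → R0=2
MOV R6, 7 → R6=7
ADD R0, 16 → R0=2+16=18
SUB R6, 1 → R6=7-1=6
CMP R6, 0  (cmp 6,0)
JNZ loop: taken
ADD R0, 16 → R0=18+16=34
SUB R6, 1 → R6=6-1=5
CMP R6, 0  (cmp 5,0)
JNZ loop: taken
ADD R0, 16 → R0=34+16=50
SUB R6, 1 → R6=5-1=4
CMP R6, 0  (cmp 4,0)
JNZ loop: taken
ADD R0, 16 → R0=50+16=66
SUB R6, 1 → R6=4-1=3
CMP R6, 0  (cmp 3,0)
JNZ loop: taken
ADD R0, 16 → R0=66+16=82
SUB R6, 1 → R6=3-1=2
CMP R6, 0  (cmp 2,0)
JNZ loop: taken
ADD R0, 16 → R0=82+16=98
SUB R6, 1 → R6=2-1=1
CMP R6, 0  (cmp 1,0)
JNZ loop: taken
ADD R0, 16 → R0=98+16=114
SUB R6, 1 → R6=1-1=0
CMP R6, 0  (cmp 0,0)
JNZ loop: not taken
MUL R0, 8 → R0=114*8=912
halt.

912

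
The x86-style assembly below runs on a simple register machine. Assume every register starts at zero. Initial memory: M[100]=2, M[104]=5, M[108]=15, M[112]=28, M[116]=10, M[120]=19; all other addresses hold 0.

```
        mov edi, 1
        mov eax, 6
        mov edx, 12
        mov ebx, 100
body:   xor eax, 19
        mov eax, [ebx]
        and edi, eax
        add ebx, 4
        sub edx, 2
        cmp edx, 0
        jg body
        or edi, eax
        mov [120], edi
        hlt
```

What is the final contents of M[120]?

19

edi=1
eax=6
edx=12
ebx=100
eax=6^19=21
eax=M[100]=2
edi=1&2=0
ebx=100+4=104
edx=12-2=10
cmp edx, 0  (cmp 10,0)
jg body: taken
eax=2^19=17
eax=M[104]=5
edi=0&5=0
ebx=104+4=108
edx=10-2=8
cmp edx, 0  (cmp 8,0)
jg body: taken
eax=5^19=22
eax=M[108]=15
edi=0&15=0
ebx=108+4=112
edx=8-2=6
cmp edx, 0  (cmp 6,0)
jg body: taken
eax=15^19=28
eax=M[112]=28
edi=0&28=0
ebx=112+4=116
edx=6-2=4
cmp edx, 0  (cmp 4,0)
jg body: taken
eax=28^19=15
eax=M[116]=10
edi=0&10=0
ebx=116+4=120
edx=4-2=2
cmp edx, 0  (cmp 2,0)
jg body: taken
eax=10^19=25
eax=M[120]=19
edi=0&19=0
ebx=120+4=124
edx=2-2=0
cmp edx, 0  (cmp 0,0)
jg body: not taken
edi=0|19=19
mov [120], edi → M[120]=19
halt.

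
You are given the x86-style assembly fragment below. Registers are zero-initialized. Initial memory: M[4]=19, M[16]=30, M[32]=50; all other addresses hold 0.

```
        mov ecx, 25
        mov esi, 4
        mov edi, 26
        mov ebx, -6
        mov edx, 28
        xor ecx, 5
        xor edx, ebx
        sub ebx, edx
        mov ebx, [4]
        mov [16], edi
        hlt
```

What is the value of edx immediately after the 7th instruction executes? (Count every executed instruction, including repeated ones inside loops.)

-26

after mov ecx, 25: ecx=25
after mov esi, 4: esi=4
after mov edi, 26: edi=26
after mov ebx, -6: ebx=-6
after mov edx, 28: edx=28
after xor ecx, 5: ecx=25^5=28
after xor edx, ebx: edx=28^(-6)=-26
After step 7: edx = -26.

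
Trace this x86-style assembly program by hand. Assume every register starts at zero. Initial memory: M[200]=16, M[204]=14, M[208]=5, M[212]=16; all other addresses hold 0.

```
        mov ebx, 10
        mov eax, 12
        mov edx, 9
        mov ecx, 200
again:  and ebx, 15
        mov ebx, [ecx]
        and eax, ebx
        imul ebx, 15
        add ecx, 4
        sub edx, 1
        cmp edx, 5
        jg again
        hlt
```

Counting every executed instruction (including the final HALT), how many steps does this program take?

mov ebx, 10 → ebx=10
mov eax, 12 → eax=12
mov edx, 9 → edx=9
mov ecx, 200 → ecx=200
and ebx, 15 → ebx=10&15=10
mov ebx, [ecx] → ebx=M[200]=16
and eax, ebx → eax=12&16=0
imul ebx, 15 → ebx=16*15=240
add ecx, 4 → ecx=200+4=204
sub edx, 1 → edx=9-1=8
cmp edx, 5  (cmp 8,5)
jg again: taken
and ebx, 15 → ebx=240&15=0
mov ebx, [ecx] → ebx=M[204]=14
and eax, ebx → eax=0&14=0
imul ebx, 15 → ebx=14*15=210
add ecx, 4 → ecx=204+4=208
sub edx, 1 → edx=8-1=7
cmp edx, 5  (cmp 7,5)
jg again: taken
and ebx, 15 → ebx=210&15=2
mov ebx, [ecx] → ebx=M[208]=5
and eax, ebx → eax=0&5=0
imul ebx, 15 → ebx=5*15=75
add ecx, 4 → ecx=208+4=212
sub edx, 1 → edx=7-1=6
cmp edx, 5  (cmp 6,5)
jg again: taken
and ebx, 15 → ebx=75&15=11
mov ebx, [ecx] → ebx=M[212]=16
and eax, ebx → eax=0&16=0
imul ebx, 15 → ebx=16*15=240
add ecx, 4 → ecx=212+4=216
sub edx, 1 → edx=6-1=5
cmp edx, 5  (cmp 5,5)
jg again: not taken
halt.
Total executed instructions: 37.

37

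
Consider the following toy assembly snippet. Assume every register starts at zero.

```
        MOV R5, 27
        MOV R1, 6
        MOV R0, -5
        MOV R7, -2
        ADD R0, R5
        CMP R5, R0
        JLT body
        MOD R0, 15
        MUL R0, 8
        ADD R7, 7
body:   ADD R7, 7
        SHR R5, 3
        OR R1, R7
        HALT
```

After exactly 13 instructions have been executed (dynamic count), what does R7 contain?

12

R5=27
R1=6
R0=-5
R7=-2
R0=(-5)+27=22
CMP R5, R0  (cmp 27,22)
JLT body: not taken
R0=22%15=7
R0=7*8=56
R7=(-2)+7=5
R7=5+7=12
R5=27>>3=3
R1=6|12=14
After step 13: R7 = 12.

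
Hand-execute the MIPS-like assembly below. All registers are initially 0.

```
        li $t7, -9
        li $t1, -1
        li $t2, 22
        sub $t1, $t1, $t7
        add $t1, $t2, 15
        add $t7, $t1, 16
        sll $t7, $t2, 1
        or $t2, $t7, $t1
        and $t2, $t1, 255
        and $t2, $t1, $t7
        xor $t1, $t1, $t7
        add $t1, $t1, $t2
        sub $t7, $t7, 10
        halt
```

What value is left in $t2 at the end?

after li $t7, -9: $t7=-9
after li $t1, -1: $t1=-1
after li $t2, 22: $t2=22
after sub $t1, $t1, $t7: $t1=(-1)-(-9)=8
after add $t1, $t2, 15: $t1=22+15=37
after add $t7, $t1, 16: $t7=37+16=53
after sll $t7, $t2, 1: $t7=22<<1=44
after or $t2, $t7, $t1: $t2=44|37=45
after and $t2, $t1, 255: $t2=37&255=37
after and $t2, $t1, $t7: $t2=37&44=36
after xor $t1, $t1, $t7: $t1=37^44=9
after add $t1, $t1, $t2: $t1=9+36=45
after sub $t7, $t7, 10: $t7=44-10=34
halt.

36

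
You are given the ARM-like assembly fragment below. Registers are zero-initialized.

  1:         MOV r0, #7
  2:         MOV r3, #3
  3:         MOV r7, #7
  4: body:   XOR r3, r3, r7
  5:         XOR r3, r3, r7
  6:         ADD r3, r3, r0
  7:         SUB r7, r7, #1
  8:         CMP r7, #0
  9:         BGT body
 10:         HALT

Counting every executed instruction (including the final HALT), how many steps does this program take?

46

after MOV r0, #7: r0=7
after MOV r3, #3: r3=3
after MOV r7, #7: r7=7
after XOR r3, r3, r7: r3=3^7=4
after XOR r3, r3, r7: r3=4^7=3
after ADD r3, r3, r0: r3=3+7=10
after SUB r7, r7, #1: r7=7-1=6
CMP r7, #0  (cmp 6,0)
BGT body: taken
after XOR r3, r3, r7: r3=10^6=12
after XOR r3, r3, r7: r3=12^6=10
after ADD r3, r3, r0: r3=10+7=17
after SUB r7, r7, #1: r7=6-1=5
CMP r7, #0  (cmp 5,0)
BGT body: taken
after XOR r3, r3, r7: r3=17^5=20
after XOR r3, r3, r7: r3=20^5=17
after ADD r3, r3, r0: r3=17+7=24
after SUB r7, r7, #1: r7=5-1=4
CMP r7, #0  (cmp 4,0)
BGT body: taken
after XOR r3, r3, r7: r3=24^4=28
after XOR r3, r3, r7: r3=28^4=24
after ADD r3, r3, r0: r3=24+7=31
after SUB r7, r7, #1: r7=4-1=3
CMP r7, #0  (cmp 3,0)
BGT body: taken
after XOR r3, r3, r7: r3=31^3=28
after XOR r3, r3, r7: r3=28^3=31
after ADD r3, r3, r0: r3=31+7=38
after SUB r7, r7, #1: r7=3-1=2
CMP r7, #0  (cmp 2,0)
BGT body: taken
after XOR r3, r3, r7: r3=38^2=36
after XOR r3, r3, r7: r3=36^2=38
after ADD r3, r3, r0: r3=38+7=45
after SUB r7, r7, #1: r7=2-1=1
CMP r7, #0  (cmp 1,0)
BGT body: taken
after XOR r3, r3, r7: r3=45^1=44
after XOR r3, r3, r7: r3=44^1=45
after ADD r3, r3, r0: r3=45+7=52
after SUB r7, r7, #1: r7=1-1=0
CMP r7, #0  (cmp 0,0)
BGT body: not taken
halt.
Total executed instructions: 46.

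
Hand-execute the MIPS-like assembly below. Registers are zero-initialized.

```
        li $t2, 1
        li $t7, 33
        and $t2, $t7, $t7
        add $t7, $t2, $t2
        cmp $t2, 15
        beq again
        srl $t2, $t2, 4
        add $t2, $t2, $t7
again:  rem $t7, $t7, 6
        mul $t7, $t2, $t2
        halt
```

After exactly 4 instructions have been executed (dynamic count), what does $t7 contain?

66

li $t2, 1 → $t2=1
li $t7, 33 → $t7=33
and $t2, $t7, $t7 → $t2=33&33=33
add $t7, $t2, $t2 → $t7=33+33=66
After step 4: $t7 = 66.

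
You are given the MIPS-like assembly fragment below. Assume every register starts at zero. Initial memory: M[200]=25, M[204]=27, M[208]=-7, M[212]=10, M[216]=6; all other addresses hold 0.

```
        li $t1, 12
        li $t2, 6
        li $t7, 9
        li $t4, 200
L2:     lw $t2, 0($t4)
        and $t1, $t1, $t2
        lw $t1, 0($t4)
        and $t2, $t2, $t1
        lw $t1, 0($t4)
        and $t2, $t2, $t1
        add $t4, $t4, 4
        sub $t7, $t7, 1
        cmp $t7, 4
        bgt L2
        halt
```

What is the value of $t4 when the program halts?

$t1=12
$t2=6
$t7=9
$t4=200
$t2=M[200]=25
$t1=12&25=8
$t1=M[200]=25
$t2=25&25=25
$t1=M[200]=25
$t2=25&25=25
$t4=200+4=204
$t7=9-1=8
cmp $t7, 4  (cmp 8,4)
bgt L2: taken
$t2=M[204]=27
$t1=25&27=25
$t1=M[204]=27
$t2=27&27=27
$t1=M[204]=27
$t2=27&27=27
$t4=204+4=208
$t7=8-1=7
cmp $t7, 4  (cmp 7,4)
bgt L2: taken
$t2=M[208]=-7
$t1=27&(-7)=25
$t1=M[208]=-7
$t2=(-7)&(-7)=-7
$t1=M[208]=-7
$t2=(-7)&(-7)=-7
$t4=208+4=212
$t7=7-1=6
cmp $t7, 4  (cmp 6,4)
bgt L2: taken
$t2=M[212]=10
$t1=(-7)&10=8
$t1=M[212]=10
$t2=10&10=10
$t1=M[212]=10
$t2=10&10=10
$t4=212+4=216
$t7=6-1=5
cmp $t7, 4  (cmp 5,4)
bgt L2: taken
$t2=M[216]=6
$t1=10&6=2
$t1=M[216]=6
$t2=6&6=6
$t1=M[216]=6
$t2=6&6=6
$t4=216+4=220
$t7=5-1=4
cmp $t7, 4  (cmp 4,4)
bgt L2: not taken
halt.

220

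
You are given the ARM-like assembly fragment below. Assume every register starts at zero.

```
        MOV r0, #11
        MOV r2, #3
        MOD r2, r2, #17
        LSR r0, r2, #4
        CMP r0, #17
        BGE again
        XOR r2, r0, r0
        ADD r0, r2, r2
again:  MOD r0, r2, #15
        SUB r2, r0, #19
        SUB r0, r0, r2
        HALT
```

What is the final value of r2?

-19

r0=11
r2=3
r2=3%17=3
r0=3>>4=0
CMP r0, #17  (cmp 0,17)
BGE again: not taken
r2=0^0=0
r0=0+0=0
r0=0%15=0
r2=0-19=-19
r0=0-(-19)=19
halt.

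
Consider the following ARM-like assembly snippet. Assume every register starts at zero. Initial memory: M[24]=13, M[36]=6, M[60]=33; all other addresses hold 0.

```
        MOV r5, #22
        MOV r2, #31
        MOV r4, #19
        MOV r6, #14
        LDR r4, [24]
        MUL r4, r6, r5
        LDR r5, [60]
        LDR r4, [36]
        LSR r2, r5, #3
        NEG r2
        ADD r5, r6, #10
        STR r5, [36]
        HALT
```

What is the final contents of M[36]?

24

MOV r5, #22 → r5=22
MOV r2, #31 → r2=31
MOV r4, #19 → r4=19
MOV r6, #14 → r6=14
LDR r4, [24] → r4=M[24]=13
MUL r4, r6, r5 → r4=14*22=308
LDR r5, [60] → r5=M[60]=33
LDR r4, [36] → r4=M[36]=6
LSR r2, r5, #3 → r2=33>>3=4
NEG r2 → r2=-(4)=-4
ADD r5, r6, #10 → r5=14+10=24
STR r5, [36] → M[36]=24
halt.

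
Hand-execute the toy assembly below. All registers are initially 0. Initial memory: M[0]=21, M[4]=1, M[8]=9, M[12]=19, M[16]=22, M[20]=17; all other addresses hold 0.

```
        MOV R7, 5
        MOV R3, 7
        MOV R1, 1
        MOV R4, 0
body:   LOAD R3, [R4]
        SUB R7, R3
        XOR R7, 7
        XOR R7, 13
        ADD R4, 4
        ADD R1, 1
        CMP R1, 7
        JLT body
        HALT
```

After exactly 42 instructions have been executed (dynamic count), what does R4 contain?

20

after MOV R7, 5: R7=5
after MOV R3, 7: R3=7
after MOV R1, 1: R1=1
after MOV R4, 0: R4=0
after LOAD R3, [R4]: R3=M[0]=21
after SUB R7, R3: R7=5-21=-16
after XOR R7, 7: R7=(-16)^7=-9
after XOR R7, 13: R7=(-9)^13=-6
after ADD R4, 4: R4=0+4=4
after ADD R1, 1: R1=1+1=2
CMP R1, 7  (cmp 2,7)
JLT body: taken
after LOAD R3, [R4]: R3=M[4]=1
after SUB R7, R3: R7=(-6)-1=-7
after XOR R7, 7: R7=(-7)^7=-2
after XOR R7, 13: R7=(-2)^13=-13
after ADD R4, 4: R4=4+4=8
after ADD R1, 1: R1=2+1=3
CMP R1, 7  (cmp 3,7)
JLT body: taken
after LOAD R3, [R4]: R3=M[8]=9
after SUB R7, R3: R7=(-13)-9=-22
after XOR R7, 7: R7=(-22)^7=-19
after XOR R7, 13: R7=(-19)^13=-32
after ADD R4, 4: R4=8+4=12
after ADD R1, 1: R1=3+1=4
CMP R1, 7  (cmp 4,7)
JLT body: taken
after LOAD R3, [R4]: R3=M[12]=19
after SUB R7, R3: R7=(-32)-19=-51
after XOR R7, 7: R7=(-51)^7=-54
after XOR R7, 13: R7=(-54)^13=-57
after ADD R4, 4: R4=12+4=16
after ADD R1, 1: R1=4+1=5
CMP R1, 7  (cmp 5,7)
JLT body: taken
after LOAD R3, [R4]: R3=M[16]=22
after SUB R7, R3: R7=(-57)-22=-79
after XOR R7, 7: R7=(-79)^7=-74
after XOR R7, 13: R7=(-74)^13=-69
after ADD R4, 4: R4=16+4=20
after ADD R1, 1: R1=5+1=6
After step 42: R4 = 20.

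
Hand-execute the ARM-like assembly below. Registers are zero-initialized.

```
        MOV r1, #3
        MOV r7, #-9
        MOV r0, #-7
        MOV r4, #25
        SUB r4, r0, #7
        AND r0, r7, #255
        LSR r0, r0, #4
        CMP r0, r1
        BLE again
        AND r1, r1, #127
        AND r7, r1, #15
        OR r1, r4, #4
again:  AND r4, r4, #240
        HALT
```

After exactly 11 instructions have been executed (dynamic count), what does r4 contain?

r1=3
r7=-9
r0=-7
r4=25
r4=(-7)-7=-14
r0=(-9)&255=247
r0=247>>4=15
CMP r0, r1  (cmp 15,3)
BLE again: not taken
r1=3&127=3
r7=3&15=3
After step 11: r4 = -14.

-14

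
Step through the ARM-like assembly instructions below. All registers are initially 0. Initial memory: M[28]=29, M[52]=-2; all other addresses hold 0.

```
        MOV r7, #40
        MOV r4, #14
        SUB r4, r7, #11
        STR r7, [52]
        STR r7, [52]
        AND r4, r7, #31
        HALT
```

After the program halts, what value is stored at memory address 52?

r7=40
r4=14
r4=40-11=29
STR r7, [52] → M[52]=40
STR r7, [52] → M[52]=40
r4=40&31=8
halt.

40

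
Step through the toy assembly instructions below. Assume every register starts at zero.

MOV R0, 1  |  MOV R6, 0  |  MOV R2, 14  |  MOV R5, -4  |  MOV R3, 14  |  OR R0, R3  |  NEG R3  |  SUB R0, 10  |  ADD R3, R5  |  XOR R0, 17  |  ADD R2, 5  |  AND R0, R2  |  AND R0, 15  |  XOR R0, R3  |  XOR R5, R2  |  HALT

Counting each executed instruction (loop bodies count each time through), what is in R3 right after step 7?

-14

MOV R0, 1 → R0=1
MOV R6, 0 → R6=0
MOV R2, 14 → R2=14
MOV R5, -4 → R5=-4
MOV R3, 14 → R3=14
OR R0, R3 → R0=1|14=15
NEG R3 → R3=-(14)=-14
After step 7: R3 = -14.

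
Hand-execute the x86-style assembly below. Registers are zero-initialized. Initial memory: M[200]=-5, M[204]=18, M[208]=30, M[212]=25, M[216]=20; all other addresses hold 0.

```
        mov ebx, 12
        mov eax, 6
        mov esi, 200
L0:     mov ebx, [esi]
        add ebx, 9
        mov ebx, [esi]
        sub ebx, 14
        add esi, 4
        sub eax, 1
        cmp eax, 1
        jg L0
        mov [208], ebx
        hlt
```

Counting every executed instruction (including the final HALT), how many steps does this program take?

ebx=12
eax=6
esi=200
ebx=M[200]=-5
ebx=(-5)+9=4
ebx=M[200]=-5
ebx=(-5)-14=-19
esi=200+4=204
eax=6-1=5
cmp eax, 1  (cmp 5,1)
jg L0: taken
ebx=M[204]=18
ebx=18+9=27
ebx=M[204]=18
ebx=18-14=4
esi=204+4=208
eax=5-1=4
cmp eax, 1  (cmp 4,1)
jg L0: taken
ebx=M[208]=30
ebx=30+9=39
ebx=M[208]=30
ebx=30-14=16
esi=208+4=212
eax=4-1=3
cmp eax, 1  (cmp 3,1)
jg L0: taken
ebx=M[212]=25
ebx=25+9=34
ebx=M[212]=25
ebx=25-14=11
esi=212+4=216
eax=3-1=2
cmp eax, 1  (cmp 2,1)
jg L0: taken
ebx=M[216]=20
ebx=20+9=29
ebx=M[216]=20
ebx=20-14=6
esi=216+4=220
eax=2-1=1
cmp eax, 1  (cmp 1,1)
jg L0: not taken
mov [208], ebx → M[208]=6
halt.
Total executed instructions: 45.

45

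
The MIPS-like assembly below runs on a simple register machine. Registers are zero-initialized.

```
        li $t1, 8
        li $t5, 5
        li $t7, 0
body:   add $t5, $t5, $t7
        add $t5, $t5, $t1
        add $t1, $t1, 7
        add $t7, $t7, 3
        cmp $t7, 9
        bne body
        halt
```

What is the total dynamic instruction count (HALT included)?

22

$t1=8
$t5=5
$t7=0
$t5=5+0=5
$t5=5+8=13
$t1=8+7=15
$t7=0+3=3
cmp $t7, 9  (cmp 3,9)
bne body: taken
$t5=13+3=16
$t5=16+15=31
$t1=15+7=22
$t7=3+3=6
cmp $t7, 9  (cmp 6,9)
bne body: taken
$t5=31+6=37
$t5=37+22=59
$t1=22+7=29
$t7=6+3=9
cmp $t7, 9  (cmp 9,9)
bne body: not taken
halt.
Total executed instructions: 22.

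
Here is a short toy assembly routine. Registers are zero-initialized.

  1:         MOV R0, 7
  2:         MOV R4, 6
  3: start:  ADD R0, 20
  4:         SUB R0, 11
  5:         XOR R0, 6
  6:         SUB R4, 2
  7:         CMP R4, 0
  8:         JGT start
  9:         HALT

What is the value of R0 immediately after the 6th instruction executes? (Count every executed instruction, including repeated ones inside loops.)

22

after MOV R0, 7: R0=7
after MOV R4, 6: R4=6
after ADD R0, 20: R0=7+20=27
after SUB R0, 11: R0=27-11=16
after XOR R0, 6: R0=16^6=22
after SUB R4, 2: R4=6-2=4
After step 6: R0 = 22.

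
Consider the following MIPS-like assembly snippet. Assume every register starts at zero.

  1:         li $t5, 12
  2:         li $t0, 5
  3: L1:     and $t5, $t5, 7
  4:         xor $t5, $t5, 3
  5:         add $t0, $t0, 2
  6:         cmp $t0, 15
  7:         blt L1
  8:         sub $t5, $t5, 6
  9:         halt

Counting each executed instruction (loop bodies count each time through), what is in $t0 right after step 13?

li $t5, 12 → $t5=12
li $t0, 5 → $t0=5
and $t5, $t5, 7 → $t5=12&7=4
xor $t5, $t5, 3 → $t5=4^3=7
add $t0, $t0, 2 → $t0=5+2=7
cmp $t0, 15  (cmp 7,15)
blt L1: taken
and $t5, $t5, 7 → $t5=7&7=7
xor $t5, $t5, 3 → $t5=7^3=4
add $t0, $t0, 2 → $t0=7+2=9
cmp $t0, 15  (cmp 9,15)
blt L1: taken
and $t5, $t5, 7 → $t5=4&7=4
After step 13: $t0 = 9.

9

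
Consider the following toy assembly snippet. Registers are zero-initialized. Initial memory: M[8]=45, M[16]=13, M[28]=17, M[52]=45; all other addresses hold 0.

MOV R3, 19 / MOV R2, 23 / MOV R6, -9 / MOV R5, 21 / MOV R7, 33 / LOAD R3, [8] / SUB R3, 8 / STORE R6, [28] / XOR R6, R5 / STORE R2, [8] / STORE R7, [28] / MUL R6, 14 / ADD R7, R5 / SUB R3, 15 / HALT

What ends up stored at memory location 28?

33

after MOV R3, 19: R3=19
after MOV R2, 23: R2=23
after MOV R6, -9: R6=-9
after MOV R5, 21: R5=21
after MOV R7, 33: R7=33
after LOAD R3, [8]: R3=M[8]=45
after SUB R3, 8: R3=45-8=37
STORE R6, [28] → M[28]=-9
after XOR R6, R5: R6=(-9)^21=-30
STORE R2, [8] → M[8]=23
STORE R7, [28] → M[28]=33
after MUL R6, 14: R6=(-30)*14=-420
after ADD R7, R5: R7=33+21=54
after SUB R3, 15: R3=37-15=22
halt.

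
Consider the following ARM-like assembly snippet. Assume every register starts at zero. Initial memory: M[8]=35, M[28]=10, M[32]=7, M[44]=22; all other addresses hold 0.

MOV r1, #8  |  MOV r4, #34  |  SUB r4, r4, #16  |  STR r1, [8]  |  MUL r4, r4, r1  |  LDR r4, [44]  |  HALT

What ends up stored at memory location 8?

after MOV r1, #8: r1=8
after MOV r4, #34: r4=34
after SUB r4, r4, #16: r4=34-16=18
STR r1, [8] → M[8]=8
after MUL r4, r4, r1: r4=18*8=144
after LDR r4, [44]: r4=M[44]=22
halt.

8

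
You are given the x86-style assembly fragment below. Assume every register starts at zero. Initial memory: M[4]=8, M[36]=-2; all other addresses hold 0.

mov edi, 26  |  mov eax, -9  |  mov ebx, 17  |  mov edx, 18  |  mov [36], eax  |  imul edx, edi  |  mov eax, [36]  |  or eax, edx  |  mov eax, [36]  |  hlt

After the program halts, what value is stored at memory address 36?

-9

mov edi, 26 → edi=26
mov eax, -9 → eax=-9
mov ebx, 17 → ebx=17
mov edx, 18 → edx=18
mov [36], eax → M[36]=-9
imul edx, edi → edx=18*26=468
mov eax, [36] → eax=M[36]=-9
or eax, edx → eax=(-9)|468=-9
mov eax, [36] → eax=M[36]=-9
halt.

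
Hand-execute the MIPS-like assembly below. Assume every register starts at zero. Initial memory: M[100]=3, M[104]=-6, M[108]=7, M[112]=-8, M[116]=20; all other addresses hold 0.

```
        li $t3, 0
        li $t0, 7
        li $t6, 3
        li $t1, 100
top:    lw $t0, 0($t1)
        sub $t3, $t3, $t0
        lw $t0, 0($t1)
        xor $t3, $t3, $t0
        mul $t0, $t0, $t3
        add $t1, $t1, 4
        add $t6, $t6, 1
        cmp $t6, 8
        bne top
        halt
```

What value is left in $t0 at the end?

-160

li $t3, 0 → $t3=0
li $t0, 7 → $t0=7
li $t6, 3 → $t6=3
li $t1, 100 → $t1=100
lw $t0, 0($t1) → $t0=M[100]=3
sub $t3, $t3, $t0 → $t3=0-3=-3
lw $t0, 0($t1) → $t0=M[100]=3
xor $t3, $t3, $t0 → $t3=(-3)^3=-2
mul $t0, $t0, $t3 → $t0=3*(-2)=-6
add $t1, $t1, 4 → $t1=100+4=104
add $t6, $t6, 1 → $t6=3+1=4
cmp $t6, 8  (cmp 4,8)
bne top: taken
lw $t0, 0($t1) → $t0=M[104]=-6
sub $t3, $t3, $t0 → $t3=(-2)-(-6)=4
lw $t0, 0($t1) → $t0=M[104]=-6
xor $t3, $t3, $t0 → $t3=4^(-6)=-2
mul $t0, $t0, $t3 → $t0=(-6)*(-2)=12
add $t1, $t1, 4 → $t1=104+4=108
add $t6, $t6, 1 → $t6=4+1=5
cmp $t6, 8  (cmp 5,8)
bne top: taken
lw $t0, 0($t1) → $t0=M[108]=7
sub $t3, $t3, $t0 → $t3=(-2)-7=-9
lw $t0, 0($t1) → $t0=M[108]=7
xor $t3, $t3, $t0 → $t3=(-9)^7=-16
mul $t0, $t0, $t3 → $t0=7*(-16)=-112
add $t1, $t1, 4 → $t1=108+4=112
add $t6, $t6, 1 → $t6=5+1=6
cmp $t6, 8  (cmp 6,8)
bne top: taken
lw $t0, 0($t1) → $t0=M[112]=-8
sub $t3, $t3, $t0 → $t3=(-16)-(-8)=-8
lw $t0, 0($t1) → $t0=M[112]=-8
xor $t3, $t3, $t0 → $t3=(-8)^(-8)=0
mul $t0, $t0, $t3 → $t0=(-8)*0=0
add $t1, $t1, 4 → $t1=112+4=116
add $t6, $t6, 1 → $t6=6+1=7
cmp $t6, 8  (cmp 7,8)
bne top: taken
lw $t0, 0($t1) → $t0=M[116]=20
sub $t3, $t3, $t0 → $t3=0-20=-20
lw $t0, 0($t1) → $t0=M[116]=20
xor $t3, $t3, $t0 → $t3=(-20)^20=-8
mul $t0, $t0, $t3 → $t0=20*(-8)=-160
add $t1, $t1, 4 → $t1=116+4=120
add $t6, $t6, 1 → $t6=7+1=8
cmp $t6, 8  (cmp 8,8)
bne top: not taken
halt.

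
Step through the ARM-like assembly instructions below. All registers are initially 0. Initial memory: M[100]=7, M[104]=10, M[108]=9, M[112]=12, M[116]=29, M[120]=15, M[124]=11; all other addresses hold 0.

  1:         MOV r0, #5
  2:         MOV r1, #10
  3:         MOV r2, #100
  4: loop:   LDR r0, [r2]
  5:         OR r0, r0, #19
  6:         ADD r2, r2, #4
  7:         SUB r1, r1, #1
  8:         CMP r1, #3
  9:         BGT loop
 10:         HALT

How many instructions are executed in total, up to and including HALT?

46

MOV r0, #5 → r0=5
MOV r1, #10 → r1=10
MOV r2, #100 → r2=100
LDR r0, [r2] → r0=M[100]=7
OR r0, r0, #19 → r0=7|19=23
ADD r2, r2, #4 → r2=100+4=104
SUB r1, r1, #1 → r1=10-1=9
CMP r1, #3  (cmp 9,3)
BGT loop: taken
LDR r0, [r2] → r0=M[104]=10
OR r0, r0, #19 → r0=10|19=27
ADD r2, r2, #4 → r2=104+4=108
SUB r1, r1, #1 → r1=9-1=8
CMP r1, #3  (cmp 8,3)
BGT loop: taken
LDR r0, [r2] → r0=M[108]=9
OR r0, r0, #19 → r0=9|19=27
ADD r2, r2, #4 → r2=108+4=112
SUB r1, r1, #1 → r1=8-1=7
CMP r1, #3  (cmp 7,3)
BGT loop: taken
LDR r0, [r2] → r0=M[112]=12
OR r0, r0, #19 → r0=12|19=31
ADD r2, r2, #4 → r2=112+4=116
SUB r1, r1, #1 → r1=7-1=6
CMP r1, #3  (cmp 6,3)
BGT loop: taken
LDR r0, [r2] → r0=M[116]=29
OR r0, r0, #19 → r0=29|19=31
ADD r2, r2, #4 → r2=116+4=120
SUB r1, r1, #1 → r1=6-1=5
CMP r1, #3  (cmp 5,3)
BGT loop: taken
LDR r0, [r2] → r0=M[120]=15
OR r0, r0, #19 → r0=15|19=31
ADD r2, r2, #4 → r2=120+4=124
SUB r1, r1, #1 → r1=5-1=4
CMP r1, #3  (cmp 4,3)
BGT loop: taken
LDR r0, [r2] → r0=M[124]=11
OR r0, r0, #19 → r0=11|19=27
ADD r2, r2, #4 → r2=124+4=128
SUB r1, r1, #1 → r1=4-1=3
CMP r1, #3  (cmp 3,3)
BGT loop: not taken
halt.
Total executed instructions: 46.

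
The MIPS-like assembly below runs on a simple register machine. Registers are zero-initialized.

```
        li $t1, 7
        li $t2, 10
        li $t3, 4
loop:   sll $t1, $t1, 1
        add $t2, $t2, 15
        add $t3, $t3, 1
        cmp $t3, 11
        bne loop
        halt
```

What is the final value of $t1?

896

after li $t1, 7: $t1=7
after li $t2, 10: $t2=10
after li $t3, 4: $t3=4
after sll $t1, $t1, 1: $t1=7<<1=14
after add $t2, $t2, 15: $t2=10+15=25
after add $t3, $t3, 1: $t3=4+1=5
cmp $t3, 11  (cmp 5,11)
bne loop: taken
after sll $t1, $t1, 1: $t1=14<<1=28
after add $t2, $t2, 15: $t2=25+15=40
after add $t3, $t3, 1: $t3=5+1=6
cmp $t3, 11  (cmp 6,11)
bne loop: taken
after sll $t1, $t1, 1: $t1=28<<1=56
after add $t2, $t2, 15: $t2=40+15=55
after add $t3, $t3, 1: $t3=6+1=7
cmp $t3, 11  (cmp 7,11)
bne loop: taken
after sll $t1, $t1, 1: $t1=56<<1=112
after add $t2, $t2, 15: $t2=55+15=70
after add $t3, $t3, 1: $t3=7+1=8
cmp $t3, 11  (cmp 8,11)
bne loop: taken
after sll $t1, $t1, 1: $t1=112<<1=224
after add $t2, $t2, 15: $t2=70+15=85
after add $t3, $t3, 1: $t3=8+1=9
cmp $t3, 11  (cmp 9,11)
bne loop: taken
after sll $t1, $t1, 1: $t1=224<<1=448
after add $t2, $t2, 15: $t2=85+15=100
after add $t3, $t3, 1: $t3=9+1=10
cmp $t3, 11  (cmp 10,11)
bne loop: taken
after sll $t1, $t1, 1: $t1=448<<1=896
after add $t2, $t2, 15: $t2=100+15=115
after add $t3, $t3, 1: $t3=10+1=11
cmp $t3, 11  (cmp 11,11)
bne loop: not taken
halt.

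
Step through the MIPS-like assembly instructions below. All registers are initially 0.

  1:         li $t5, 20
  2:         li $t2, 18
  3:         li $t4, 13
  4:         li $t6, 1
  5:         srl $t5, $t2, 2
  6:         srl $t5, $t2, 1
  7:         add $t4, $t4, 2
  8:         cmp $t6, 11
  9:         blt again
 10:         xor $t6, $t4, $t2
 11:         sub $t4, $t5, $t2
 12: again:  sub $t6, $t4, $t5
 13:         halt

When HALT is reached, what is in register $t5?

9

$t5=20
$t2=18
$t4=13
$t6=1
$t5=18>>2=4
$t5=18>>1=9
$t4=13+2=15
cmp $t6, 11  (cmp 1,11)
blt again: taken
$t6=15-9=6
halt.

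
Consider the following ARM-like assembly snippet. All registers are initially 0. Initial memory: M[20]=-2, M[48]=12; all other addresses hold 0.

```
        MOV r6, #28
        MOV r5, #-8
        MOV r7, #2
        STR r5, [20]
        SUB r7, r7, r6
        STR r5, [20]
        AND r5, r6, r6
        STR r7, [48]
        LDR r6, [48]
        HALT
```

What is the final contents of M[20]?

after MOV r6, #28: r6=28
after MOV r5, #-8: r5=-8
after MOV r7, #2: r7=2
STR r5, [20] → M[20]=-8
after SUB r7, r7, r6: r7=2-28=-26
STR r5, [20] → M[20]=-8
after AND r5, r6, r6: r5=28&28=28
STR r7, [48] → M[48]=-26
after LDR r6, [48]: r6=M[48]=-26
halt.

-8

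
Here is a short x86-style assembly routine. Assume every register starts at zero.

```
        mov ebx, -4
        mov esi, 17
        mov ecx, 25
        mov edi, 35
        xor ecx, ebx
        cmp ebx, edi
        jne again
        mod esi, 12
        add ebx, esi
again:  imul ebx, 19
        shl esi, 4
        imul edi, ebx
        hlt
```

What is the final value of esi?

272

after mov ebx, -4: ebx=-4
after mov esi, 17: esi=17
after mov ecx, 25: ecx=25
after mov edi, 35: edi=35
after xor ecx, ebx: ecx=25^(-4)=-27
cmp ebx, edi  (cmp -4,35)
jne again: taken
after imul ebx, 19: ebx=(-4)*19=-76
after shl esi, 4: esi=17<<4=272
after imul edi, ebx: edi=35*(-76)=-2660
halt.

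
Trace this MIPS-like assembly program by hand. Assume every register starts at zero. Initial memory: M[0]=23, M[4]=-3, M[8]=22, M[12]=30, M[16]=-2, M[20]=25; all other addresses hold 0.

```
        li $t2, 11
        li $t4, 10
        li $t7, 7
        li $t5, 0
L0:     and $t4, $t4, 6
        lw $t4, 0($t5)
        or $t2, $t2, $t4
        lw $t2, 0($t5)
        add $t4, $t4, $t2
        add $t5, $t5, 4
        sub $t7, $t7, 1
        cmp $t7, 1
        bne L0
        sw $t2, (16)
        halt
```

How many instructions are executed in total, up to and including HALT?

60

li $t2, 11 → $t2=11
li $t4, 10 → $t4=10
li $t7, 7 → $t7=7
li $t5, 0 → $t5=0
and $t4, $t4, 6 → $t4=10&6=2
lw $t4, 0($t5) → $t4=M[0]=23
or $t2, $t2, $t4 → $t2=11|23=31
lw $t2, 0($t5) → $t2=M[0]=23
add $t4, $t4, $t2 → $t4=23+23=46
add $t5, $t5, 4 → $t5=0+4=4
sub $t7, $t7, 1 → $t7=7-1=6
cmp $t7, 1  (cmp 6,1)
bne L0: taken
and $t4, $t4, 6 → $t4=46&6=6
lw $t4, 0($t5) → $t4=M[4]=-3
or $t2, $t2, $t4 → $t2=23|(-3)=-1
lw $t2, 0($t5) → $t2=M[4]=-3
add $t4, $t4, $t2 → $t4=(-3)+(-3)=-6
add $t5, $t5, 4 → $t5=4+4=8
sub $t7, $t7, 1 → $t7=6-1=5
cmp $t7, 1  (cmp 5,1)
bne L0: taken
and $t4, $t4, 6 → $t4=(-6)&6=2
lw $t4, 0($t5) → $t4=M[8]=22
or $t2, $t2, $t4 → $t2=(-3)|22=-1
lw $t2, 0($t5) → $t2=M[8]=22
add $t4, $t4, $t2 → $t4=22+22=44
add $t5, $t5, 4 → $t5=8+4=12
sub $t7, $t7, 1 → $t7=5-1=4
cmp $t7, 1  (cmp 4,1)
bne L0: taken
and $t4, $t4, 6 → $t4=44&6=4
lw $t4, 0($t5) → $t4=M[12]=30
or $t2, $t2, $t4 → $t2=22|30=30
lw $t2, 0($t5) → $t2=M[12]=30
add $t4, $t4, $t2 → $t4=30+30=60
add $t5, $t5, 4 → $t5=12+4=16
sub $t7, $t7, 1 → $t7=4-1=3
cmp $t7, 1  (cmp 3,1)
bne L0: taken
and $t4, $t4, 6 → $t4=60&6=4
lw $t4, 0($t5) → $t4=M[16]=-2
or $t2, $t2, $t4 → $t2=30|(-2)=-2
lw $t2, 0($t5) → $t2=M[16]=-2
add $t4, $t4, $t2 → $t4=(-2)+(-2)=-4
add $t5, $t5, 4 → $t5=16+4=20
sub $t7, $t7, 1 → $t7=3-1=2
cmp $t7, 1  (cmp 2,1)
bne L0: taken
and $t4, $t4, 6 → $t4=(-4)&6=4
lw $t4, 0($t5) → $t4=M[20]=25
or $t2, $t2, $t4 → $t2=(-2)|25=-1
lw $t2, 0($t5) → $t2=M[20]=25
add $t4, $t4, $t2 → $t4=25+25=50
add $t5, $t5, 4 → $t5=20+4=24
sub $t7, $t7, 1 → $t7=2-1=1
cmp $t7, 1  (cmp 1,1)
bne L0: not taken
sw $t2, (16) → M[16]=25
halt.
Total executed instructions: 60.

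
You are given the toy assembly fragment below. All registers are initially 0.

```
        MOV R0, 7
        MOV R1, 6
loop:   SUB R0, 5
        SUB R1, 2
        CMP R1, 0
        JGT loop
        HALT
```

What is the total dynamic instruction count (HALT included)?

15

MOV R0, 7 → R0=7
MOV R1, 6 → R1=6
SUB R0, 5 → R0=7-5=2
SUB R1, 2 → R1=6-2=4
CMP R1, 0  (cmp 4,0)
JGT loop: taken
SUB R0, 5 → R0=2-5=-3
SUB R1, 2 → R1=4-2=2
CMP R1, 0  (cmp 2,0)
JGT loop: taken
SUB R0, 5 → R0=(-3)-5=-8
SUB R1, 2 → R1=2-2=0
CMP R1, 0  (cmp 0,0)
JGT loop: not taken
halt.
Total executed instructions: 15.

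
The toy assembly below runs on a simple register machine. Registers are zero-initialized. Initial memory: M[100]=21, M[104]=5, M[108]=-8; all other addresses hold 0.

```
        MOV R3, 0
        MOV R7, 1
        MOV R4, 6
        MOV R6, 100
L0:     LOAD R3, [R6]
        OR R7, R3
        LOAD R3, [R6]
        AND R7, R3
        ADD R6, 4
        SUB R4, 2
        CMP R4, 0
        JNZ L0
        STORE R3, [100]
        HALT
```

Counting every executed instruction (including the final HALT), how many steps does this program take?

30

R3=0
R7=1
R4=6
R6=100
R3=M[100]=21
R7=1|21=21
R3=M[100]=21
R7=21&21=21
R6=100+4=104
R4=6-2=4
CMP R4, 0  (cmp 4,0)
JNZ L0: taken
R3=M[104]=5
R7=21|5=21
R3=M[104]=5
R7=21&5=5
R6=104+4=108
R4=4-2=2
CMP R4, 0  (cmp 2,0)
JNZ L0: taken
R3=M[108]=-8
R7=5|(-8)=-3
R3=M[108]=-8
R7=(-3)&(-8)=-8
R6=108+4=112
R4=2-2=0
CMP R4, 0  (cmp 0,0)
JNZ L0: not taken
STORE R3, [100] → M[100]=-8
halt.
Total executed instructions: 30.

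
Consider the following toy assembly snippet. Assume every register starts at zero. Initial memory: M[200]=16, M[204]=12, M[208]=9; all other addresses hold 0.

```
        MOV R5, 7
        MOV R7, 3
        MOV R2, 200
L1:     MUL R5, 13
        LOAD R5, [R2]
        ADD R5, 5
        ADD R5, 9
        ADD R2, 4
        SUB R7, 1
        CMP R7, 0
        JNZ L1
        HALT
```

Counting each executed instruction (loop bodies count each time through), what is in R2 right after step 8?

after MOV R5, 7: R5=7
after MOV R7, 3: R7=3
after MOV R2, 200: R2=200
after MUL R5, 13: R5=7*13=91
after LOAD R5, [R2]: R5=M[200]=16
after ADD R5, 5: R5=16+5=21
after ADD R5, 9: R5=21+9=30
after ADD R2, 4: R2=200+4=204
After step 8: R2 = 204.

204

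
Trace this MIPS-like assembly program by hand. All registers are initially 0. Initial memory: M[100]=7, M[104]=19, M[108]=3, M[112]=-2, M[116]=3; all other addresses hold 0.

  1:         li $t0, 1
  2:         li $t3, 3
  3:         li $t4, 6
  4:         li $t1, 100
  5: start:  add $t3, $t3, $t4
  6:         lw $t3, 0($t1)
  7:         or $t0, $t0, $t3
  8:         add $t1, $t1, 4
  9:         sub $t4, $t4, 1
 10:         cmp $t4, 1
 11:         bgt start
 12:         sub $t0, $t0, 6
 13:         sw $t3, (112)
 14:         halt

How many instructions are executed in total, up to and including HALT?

after li $t0, 1: $t0=1
after li $t3, 3: $t3=3
after li $t4, 6: $t4=6
after li $t1, 100: $t1=100
after add $t3, $t3, $t4: $t3=3+6=9
after lw $t3, 0($t1): $t3=M[100]=7
after or $t0, $t0, $t3: $t0=1|7=7
after add $t1, $t1, 4: $t1=100+4=104
after sub $t4, $t4, 1: $t4=6-1=5
cmp $t4, 1  (cmp 5,1)
bgt start: taken
after add $t3, $t3, $t4: $t3=7+5=12
after lw $t3, 0($t1): $t3=M[104]=19
after or $t0, $t0, $t3: $t0=7|19=23
after add $t1, $t1, 4: $t1=104+4=108
after sub $t4, $t4, 1: $t4=5-1=4
cmp $t4, 1  (cmp 4,1)
bgt start: taken
after add $t3, $t3, $t4: $t3=19+4=23
after lw $t3, 0($t1): $t3=M[108]=3
after or $t0, $t0, $t3: $t0=23|3=23
after add $t1, $t1, 4: $t1=108+4=112
after sub $t4, $t4, 1: $t4=4-1=3
cmp $t4, 1  (cmp 3,1)
bgt start: taken
after add $t3, $t3, $t4: $t3=3+3=6
after lw $t3, 0($t1): $t3=M[112]=-2
after or $t0, $t0, $t3: $t0=23|(-2)=-1
after add $t1, $t1, 4: $t1=112+4=116
after sub $t4, $t4, 1: $t4=3-1=2
cmp $t4, 1  (cmp 2,1)
bgt start: taken
after add $t3, $t3, $t4: $t3=(-2)+2=0
after lw $t3, 0($t1): $t3=M[116]=3
after or $t0, $t0, $t3: $t0=(-1)|3=-1
after add $t1, $t1, 4: $t1=116+4=120
after sub $t4, $t4, 1: $t4=2-1=1
cmp $t4, 1  (cmp 1,1)
bgt start: not taken
after sub $t0, $t0, 6: $t0=(-1)-6=-7
sw $t3, (112) → M[112]=3
halt.
Total executed instructions: 42.

42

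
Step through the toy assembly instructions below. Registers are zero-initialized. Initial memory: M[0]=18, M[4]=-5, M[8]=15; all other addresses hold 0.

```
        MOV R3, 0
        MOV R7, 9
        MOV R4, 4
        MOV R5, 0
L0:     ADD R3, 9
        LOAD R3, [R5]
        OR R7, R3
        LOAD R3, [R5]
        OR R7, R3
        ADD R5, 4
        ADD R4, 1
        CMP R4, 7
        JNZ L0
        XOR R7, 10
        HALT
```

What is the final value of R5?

R3=0
R7=9
R4=4
R5=0
R3=0+9=9
R3=M[0]=18
R7=9|18=27
R3=M[0]=18
R7=27|18=27
R5=0+4=4
R4=4+1=5
CMP R4, 7  (cmp 5,7)
JNZ L0: taken
R3=18+9=27
R3=M[4]=-5
R7=27|(-5)=-5
R3=M[4]=-5
R7=(-5)|(-5)=-5
R5=4+4=8
R4=5+1=6
CMP R4, 7  (cmp 6,7)
JNZ L0: taken
R3=(-5)+9=4
R3=M[8]=15
R7=(-5)|15=-1
R3=M[8]=15
R7=(-1)|15=-1
R5=8+4=12
R4=6+1=7
CMP R4, 7  (cmp 7,7)
JNZ L0: not taken
R7=(-1)^10=-11
halt.

12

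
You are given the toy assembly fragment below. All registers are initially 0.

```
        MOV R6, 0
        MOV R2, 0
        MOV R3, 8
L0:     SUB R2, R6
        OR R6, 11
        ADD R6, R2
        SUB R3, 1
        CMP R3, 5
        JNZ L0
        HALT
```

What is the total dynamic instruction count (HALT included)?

MOV R6, 0 → R6=0
MOV R2, 0 → R2=0
MOV R3, 8 → R3=8
SUB R2, R6 → R2=0-0=0
OR R6, 11 → R6=0|11=11
ADD R6, R2 → R6=11+0=11
SUB R3, 1 → R3=8-1=7
CMP R3, 5  (cmp 7,5)
JNZ L0: taken
SUB R2, R6 → R2=0-11=-11
OR R6, 11 → R6=11|11=11
ADD R6, R2 → R6=11+(-11)=0
SUB R3, 1 → R3=7-1=6
CMP R3, 5  (cmp 6,5)
JNZ L0: taken
SUB R2, R6 → R2=(-11)-0=-11
OR R6, 11 → R6=0|11=11
ADD R6, R2 → R6=11+(-11)=0
SUB R3, 1 → R3=6-1=5
CMP R3, 5  (cmp 5,5)
JNZ L0: not taken
halt.
Total executed instructions: 22.

22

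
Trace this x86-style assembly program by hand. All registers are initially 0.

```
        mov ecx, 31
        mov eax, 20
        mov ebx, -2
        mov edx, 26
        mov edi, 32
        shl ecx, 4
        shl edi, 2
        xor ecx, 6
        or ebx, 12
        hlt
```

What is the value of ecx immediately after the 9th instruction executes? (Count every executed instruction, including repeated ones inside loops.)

mov ecx, 31 → ecx=31
mov eax, 20 → eax=20
mov ebx, -2 → ebx=-2
mov edx, 26 → edx=26
mov edi, 32 → edi=32
shl ecx, 4 → ecx=31<<4=496
shl edi, 2 → edi=32<<2=128
xor ecx, 6 → ecx=496^6=502
or ebx, 12 → ebx=(-2)|12=-2
After step 9: ecx = 502.

502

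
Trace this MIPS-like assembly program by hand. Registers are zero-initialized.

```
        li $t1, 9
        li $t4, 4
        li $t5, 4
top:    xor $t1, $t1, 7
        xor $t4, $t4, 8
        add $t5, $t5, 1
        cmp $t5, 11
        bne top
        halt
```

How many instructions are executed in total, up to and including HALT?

after li $t1, 9: $t1=9
after li $t4, 4: $t4=4
after li $t5, 4: $t5=4
after xor $t1, $t1, 7: $t1=9^7=14
after xor $t4, $t4, 8: $t4=4^8=12
after add $t5, $t5, 1: $t5=4+1=5
cmp $t5, 11  (cmp 5,11)
bne top: taken
after xor $t1, $t1, 7: $t1=14^7=9
after xor $t4, $t4, 8: $t4=12^8=4
after add $t5, $t5, 1: $t5=5+1=6
cmp $t5, 11  (cmp 6,11)
bne top: taken
after xor $t1, $t1, 7: $t1=9^7=14
after xor $t4, $t4, 8: $t4=4^8=12
after add $t5, $t5, 1: $t5=6+1=7
cmp $t5, 11  (cmp 7,11)
bne top: taken
after xor $t1, $t1, 7: $t1=14^7=9
after xor $t4, $t4, 8: $t4=12^8=4
after add $t5, $t5, 1: $t5=7+1=8
cmp $t5, 11  (cmp 8,11)
bne top: taken
after xor $t1, $t1, 7: $t1=9^7=14
after xor $t4, $t4, 8: $t4=4^8=12
after add $t5, $t5, 1: $t5=8+1=9
cmp $t5, 11  (cmp 9,11)
bne top: taken
after xor $t1, $t1, 7: $t1=14^7=9
after xor $t4, $t4, 8: $t4=12^8=4
after add $t5, $t5, 1: $t5=9+1=10
cmp $t5, 11  (cmp 10,11)
bne top: taken
after xor $t1, $t1, 7: $t1=9^7=14
after xor $t4, $t4, 8: $t4=4^8=12
after add $t5, $t5, 1: $t5=10+1=11
cmp $t5, 11  (cmp 11,11)
bne top: not taken
halt.
Total executed instructions: 39.

39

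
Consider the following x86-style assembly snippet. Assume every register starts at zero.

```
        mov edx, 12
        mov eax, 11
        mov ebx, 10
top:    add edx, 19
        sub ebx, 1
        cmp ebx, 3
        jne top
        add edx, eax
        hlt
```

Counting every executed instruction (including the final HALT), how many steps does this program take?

after mov edx, 12: edx=12
after mov eax, 11: eax=11
after mov ebx, 10: ebx=10
after add edx, 19: edx=12+19=31
after sub ebx, 1: ebx=10-1=9
cmp ebx, 3  (cmp 9,3)
jne top: taken
after add edx, 19: edx=31+19=50
after sub ebx, 1: ebx=9-1=8
cmp ebx, 3  (cmp 8,3)
jne top: taken
after add edx, 19: edx=50+19=69
after sub ebx, 1: ebx=8-1=7
cmp ebx, 3  (cmp 7,3)
jne top: taken
after add edx, 19: edx=69+19=88
after sub ebx, 1: ebx=7-1=6
cmp ebx, 3  (cmp 6,3)
jne top: taken
after add edx, 19: edx=88+19=107
after sub ebx, 1: ebx=6-1=5
cmp ebx, 3  (cmp 5,3)
jne top: taken
after add edx, 19: edx=107+19=126
after sub ebx, 1: ebx=5-1=4
cmp ebx, 3  (cmp 4,3)
jne top: taken
after add edx, 19: edx=126+19=145
after sub ebx, 1: ebx=4-1=3
cmp ebx, 3  (cmp 3,3)
jne top: not taken
after add edx, eax: edx=145+11=156
halt.
Total executed instructions: 33.

33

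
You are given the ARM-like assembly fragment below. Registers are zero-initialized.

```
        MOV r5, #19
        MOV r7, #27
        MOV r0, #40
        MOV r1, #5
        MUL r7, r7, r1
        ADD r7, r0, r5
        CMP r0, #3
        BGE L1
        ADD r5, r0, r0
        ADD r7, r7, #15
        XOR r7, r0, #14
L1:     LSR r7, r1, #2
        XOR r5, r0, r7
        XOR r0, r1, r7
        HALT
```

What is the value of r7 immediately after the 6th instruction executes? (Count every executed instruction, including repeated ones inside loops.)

59

r5=19
r7=27
r0=40
r1=5
r7=27*5=135
r7=40+19=59
After step 6: r7 = 59.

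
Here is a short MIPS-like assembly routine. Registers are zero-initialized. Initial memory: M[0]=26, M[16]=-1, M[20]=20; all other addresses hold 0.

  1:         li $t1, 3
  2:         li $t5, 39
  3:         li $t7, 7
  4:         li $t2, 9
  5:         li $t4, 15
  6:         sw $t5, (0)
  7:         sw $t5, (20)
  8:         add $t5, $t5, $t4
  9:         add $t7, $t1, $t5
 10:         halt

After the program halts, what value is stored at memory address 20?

39

$t1=3
$t5=39
$t7=7
$t2=9
$t4=15
sw $t5, (0) → M[0]=39
sw $t5, (20) → M[20]=39
$t5=39+15=54
$t7=3+54=57
halt.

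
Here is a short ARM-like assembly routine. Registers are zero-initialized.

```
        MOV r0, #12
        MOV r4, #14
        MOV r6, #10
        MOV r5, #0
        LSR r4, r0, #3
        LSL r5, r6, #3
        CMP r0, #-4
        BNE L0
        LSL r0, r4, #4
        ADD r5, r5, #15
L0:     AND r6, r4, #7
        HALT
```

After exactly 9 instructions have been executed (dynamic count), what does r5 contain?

r0=12
r4=14
r6=10
r5=0
r4=12>>3=1
r5=10<<3=80
CMP r0, #-4  (cmp 12,-4)
BNE L0: taken
r6=1&7=1
After step 9: r5 = 80.

80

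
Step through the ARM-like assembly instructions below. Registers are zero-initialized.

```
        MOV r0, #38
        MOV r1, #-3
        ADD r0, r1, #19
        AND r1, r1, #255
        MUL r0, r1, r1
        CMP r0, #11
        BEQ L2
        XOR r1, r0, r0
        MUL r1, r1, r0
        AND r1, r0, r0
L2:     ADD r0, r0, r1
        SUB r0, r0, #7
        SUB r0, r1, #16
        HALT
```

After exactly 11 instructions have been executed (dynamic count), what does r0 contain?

128018

r0=38
r1=-3
r0=(-3)+19=16
r1=(-3)&255=253
r0=253*253=64009
CMP r0, #11  (cmp 64009,11)
BEQ L2: not taken
r1=64009^64009=0
r1=0*64009=0
r1=64009&64009=64009
r0=64009+64009=128018
After step 11: r0 = 128018.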